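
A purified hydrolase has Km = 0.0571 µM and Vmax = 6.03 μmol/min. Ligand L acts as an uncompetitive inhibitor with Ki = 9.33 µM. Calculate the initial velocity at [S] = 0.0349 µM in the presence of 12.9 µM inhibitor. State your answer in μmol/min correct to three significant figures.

1.50 μmol/min

With α = 1 + [I]/Ki = 1 + 12.9/9.33 = 2.383, the uncompetitive rate law is v = (Vmax/α)·[S] / (Km/α + [S]).
v = (6.03/2.383)×0.0349 / (0.0571/2.383 + 0.0349) = 0.08833/0.05887 = 1.50 μmol/min.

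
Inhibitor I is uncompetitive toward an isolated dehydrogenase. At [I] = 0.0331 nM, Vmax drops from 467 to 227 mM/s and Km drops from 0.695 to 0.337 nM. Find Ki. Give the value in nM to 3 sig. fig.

Uncompetitive: Vmax,app = Vmax/α (and Km,app = Km/α) with α = 1 + [I]/Ki.
α = Vmax/Vmax,app = 467/227 = 2.057.
Since α = 1 + [I]/Ki, [I]/Ki = 2.057 − 1 = 1.057 and Ki = 0.0331/1.057 = 0.0313 nM.

0.0313 nM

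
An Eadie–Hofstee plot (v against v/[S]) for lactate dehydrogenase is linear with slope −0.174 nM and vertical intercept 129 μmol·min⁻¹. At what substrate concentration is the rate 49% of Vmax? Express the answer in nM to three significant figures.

0.167 nM

The Eadie–Hofstee slope gives Km = 0.174 nM (slope = −Km).
v/Vmax = [S]/(Km+[S]) = 0.49 ⇒ [S] = Km·0.49/(1−0.49) = 0.174 × 0.9608 = 0.167 nM.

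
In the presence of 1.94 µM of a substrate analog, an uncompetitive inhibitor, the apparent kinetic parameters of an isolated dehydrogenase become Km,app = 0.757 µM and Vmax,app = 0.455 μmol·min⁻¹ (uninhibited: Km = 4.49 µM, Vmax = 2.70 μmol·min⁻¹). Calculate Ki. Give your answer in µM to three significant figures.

0.393 µM

Uncompetitive: Vmax,app = Vmax/α (and Km,app = Km/α) with α = 1 + [I]/Ki.
α = Vmax/Vmax,app = 2.70/0.455 = 5.934.
Ki = [I]/(α − 1) = 1.94/4.934 = 0.393 µM.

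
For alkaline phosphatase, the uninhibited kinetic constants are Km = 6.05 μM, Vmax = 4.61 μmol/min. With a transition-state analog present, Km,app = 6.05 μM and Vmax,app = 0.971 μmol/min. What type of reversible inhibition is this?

noncompetitive

Vmax decreases (4.61 → 0.971 μmol/min) while Km is unchanged — pure noncompetitive inhibition.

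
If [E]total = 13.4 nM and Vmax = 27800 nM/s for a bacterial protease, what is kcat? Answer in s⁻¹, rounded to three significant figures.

2070 s⁻¹

kcat = Vmax/[E]total = 27800 nM/s / 13.4 nM = 2070 s⁻¹.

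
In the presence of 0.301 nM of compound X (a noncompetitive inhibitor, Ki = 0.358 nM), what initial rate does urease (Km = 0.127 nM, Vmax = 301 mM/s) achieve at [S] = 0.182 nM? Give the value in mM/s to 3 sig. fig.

With α = 1 + [I]/Ki = 1 + 0.301/0.358 = 1.841, the noncompetitive rate law is v = (Vmax/α)·[S] / (Km + [S]).
v = (301/1.841)×0.182 / (0.127 + 0.182) = 29.76/0.3090 = 96.3 mM/s.

96.3 mM/s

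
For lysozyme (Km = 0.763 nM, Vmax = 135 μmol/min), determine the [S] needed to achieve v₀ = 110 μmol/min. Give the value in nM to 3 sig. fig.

3.36 nM

The required fractional saturation is v/Vmax = 110/135 = 0.8148.
Then [S]/(Km+[S]) = 0.8148 ⇒ [S] = 0.763 × 0.8148/(1 − 0.8148) = 3.36 nM.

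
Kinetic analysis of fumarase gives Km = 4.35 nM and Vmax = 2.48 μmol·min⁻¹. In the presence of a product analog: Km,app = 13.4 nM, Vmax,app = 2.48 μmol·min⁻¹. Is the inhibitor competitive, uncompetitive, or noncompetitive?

competitive

Km increases (4.35 → 13.4 nM) while Vmax is unchanged — the hallmark of competitive inhibition.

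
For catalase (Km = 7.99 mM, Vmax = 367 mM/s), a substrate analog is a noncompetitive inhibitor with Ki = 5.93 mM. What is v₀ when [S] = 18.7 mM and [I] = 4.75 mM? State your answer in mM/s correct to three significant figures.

143 mM/s

α = 1 + [I]/Ki = 1 + 4.75/5.93 = 1.801.
For a noncompetitive inhibitor, Vmax is reduced to Vmax/α while Km is unchanged: Km,app = 7.99 mM, Vmax,app = 204 mM/s.
v = Vmax,app·[S]/(Km,app + [S]) = 204 × 18.7/(7.99 + 18.7) = 143 mM/s.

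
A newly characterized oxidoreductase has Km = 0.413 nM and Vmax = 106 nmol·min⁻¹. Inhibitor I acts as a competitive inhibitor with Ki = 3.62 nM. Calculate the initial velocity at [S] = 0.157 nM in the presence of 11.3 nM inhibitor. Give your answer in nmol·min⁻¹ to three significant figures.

8.95 nmol·min⁻¹

α = 1 + [I]/Ki = 1 + 11.3/3.62 = 4.122.
For a competitive inhibitor, Vmax is unchanged and the apparent Km becomes α·Km: Km,app = 1.70 nM, Vmax,app = 106 nmol·min⁻¹.
v = Vmax,app·[S]/(Km,app + [S]) = 106 × 0.157/(1.70 + 0.157) = 8.95 nmol·min⁻¹.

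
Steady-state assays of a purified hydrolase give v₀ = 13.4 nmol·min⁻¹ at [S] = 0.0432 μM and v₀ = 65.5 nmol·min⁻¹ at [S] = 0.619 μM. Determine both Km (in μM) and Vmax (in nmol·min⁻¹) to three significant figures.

Km = 0.255 μM; Vmax = 92.5 nmol·min⁻¹

From v = Vmax[S]/(Km+[S]), each point gives Vmax = v(Km+[S])/[S].
Equating: 13.4(Km+0.0432)/0.0432 = 65.5(Km+0.619)/0.619.
310.2·Km + 13.4 = 105.8·Km + 65.5, so (310.2 − 105.8)·Km = 65.5 − 13.4.
Km = 52.10/204.4 = 0.255 μM; then Vmax = 13.4(0.255+0.0432)/0.0432 = 92.5 nmol·min⁻¹.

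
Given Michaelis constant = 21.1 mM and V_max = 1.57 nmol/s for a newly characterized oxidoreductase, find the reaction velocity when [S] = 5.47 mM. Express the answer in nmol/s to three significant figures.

0.323 nmol/s

[S]/(Km+[S]) = 5.47/26.57 = 0.2059, the fractional saturation.
v = 0.2059 × Vmax = 0.2059 × 1.57 = 0.323 nmol/s.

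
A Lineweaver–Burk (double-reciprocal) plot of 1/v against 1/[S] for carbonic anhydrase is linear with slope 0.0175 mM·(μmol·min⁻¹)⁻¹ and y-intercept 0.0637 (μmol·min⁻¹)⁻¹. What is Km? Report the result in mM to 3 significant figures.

y-intercept = 1/Vmax ⇒ Vmax = 15.7 μmol·min⁻¹; slope = Km/Vmax ⇒ Km = slope × Vmax.
Km = 0.0175 × 15.7 = 0.275 mM.

0.275 mM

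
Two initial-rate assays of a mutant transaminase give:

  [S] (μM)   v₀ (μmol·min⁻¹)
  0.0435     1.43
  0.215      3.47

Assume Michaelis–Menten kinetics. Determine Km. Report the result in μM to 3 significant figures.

From v = Vmax[S]/(Km+[S]), each point gives Vmax = v(Km+[S])/[S].
Equating: 1.43(Km+0.0435)/0.0435 = 3.47(Km+0.215)/0.215.
32.87·Km + 1.43 = 16.14·Km + 3.47, so (32.87 − 16.14)·Km = 3.47 − 1.43.
Km = 2.040/16.73 = 0.122 μM; then Vmax = 1.43(0.122+0.0435)/0.0435 = 5.44 μmol·min⁻¹.

0.122 μM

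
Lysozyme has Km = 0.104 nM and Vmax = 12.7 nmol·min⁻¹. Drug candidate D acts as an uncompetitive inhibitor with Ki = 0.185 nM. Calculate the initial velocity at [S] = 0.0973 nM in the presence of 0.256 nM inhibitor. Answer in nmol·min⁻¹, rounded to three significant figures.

With α = 1 + [I]/Ki = 1 + 0.256/0.185 = 2.384, the uncompetitive rate law is v = (Vmax/α)·[S] / (Km/α + [S]).
v = (12.7/2.384)×0.0973 / (0.104/2.384 + 0.0973) = 0.5184/0.1409 = 3.68 nmol·min⁻¹.

3.68 nmol·min⁻¹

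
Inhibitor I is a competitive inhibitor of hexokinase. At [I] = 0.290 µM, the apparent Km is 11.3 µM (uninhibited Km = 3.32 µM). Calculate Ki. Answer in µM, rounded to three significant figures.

Competitive: Km,app = α·Km with α = 1 + [I]/Ki.
α = Km,app/Km = 11.3/3.32 = 3.404.
Ki = [I]/(α − 1) = 0.290/2.404 = 0.121 µM.

0.121 µM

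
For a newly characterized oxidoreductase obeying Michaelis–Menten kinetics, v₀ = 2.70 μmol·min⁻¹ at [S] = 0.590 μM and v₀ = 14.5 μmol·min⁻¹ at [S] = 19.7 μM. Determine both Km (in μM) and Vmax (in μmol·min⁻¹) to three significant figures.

In reciprocal form, 1/v = (Km/Vmax)·(1/[S]) + 1/Vmax. The two points give (1/[S], 1/v) = (1.695, 0.3704) and (0.05076, 0.06897).
Slope = (0.3704 − 0.06897)/(1.695 − 0.05076) = 0.1833; intercept = 0.3704 − 0.1833×1.695 = 0.05966.
Vmax = 1/intercept = 16.8 μmol·min⁻¹; Km = slope × Vmax = 0.1833 × 16.8 = 3.07 μM.

Km = 3.07 μM; Vmax = 16.8 μmol·min⁻¹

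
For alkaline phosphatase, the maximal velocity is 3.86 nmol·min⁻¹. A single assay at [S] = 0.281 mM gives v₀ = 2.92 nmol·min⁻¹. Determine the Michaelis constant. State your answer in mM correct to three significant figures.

0.0905 mM

From v = Vmax[S]/(Km+[S]), Km = [S](Vmax − v)/v.
Km = 0.281 × (3.86 − 2.92) / 2.92 = 0.2641/2.92 = 0.0905 mM.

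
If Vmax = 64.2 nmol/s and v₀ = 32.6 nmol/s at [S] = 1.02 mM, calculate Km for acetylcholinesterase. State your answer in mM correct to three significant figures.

v/Vmax = 32.6/64.2 = 0.5078 = [S]/(Km+[S]).
So Km + [S] = [S]/0.5078 = 2.009 mM, giving Km = 2.009 − 1.02 = 0.989 mM.

0.989 mM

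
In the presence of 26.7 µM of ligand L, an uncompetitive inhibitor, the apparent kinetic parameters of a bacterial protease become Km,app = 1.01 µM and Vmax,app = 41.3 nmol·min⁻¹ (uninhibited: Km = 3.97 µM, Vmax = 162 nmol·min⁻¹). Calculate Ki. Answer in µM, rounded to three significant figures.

9.14 µM

Uncompetitive: Vmax,app = Vmax/α (and Km,app = Km/α) with α = 1 + [I]/Ki.
α = Vmax/Vmax,app = 162/41.3 = 3.923.
Since α = 1 + [I]/Ki, [I]/Ki = 3.923 − 1 = 2.923 and Ki = 26.7/2.923 = 9.14 µM.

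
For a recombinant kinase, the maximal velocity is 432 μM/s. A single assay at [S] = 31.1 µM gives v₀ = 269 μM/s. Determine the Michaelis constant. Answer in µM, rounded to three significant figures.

18.8 µM

v/Vmax = 269/432 = 0.6227 = [S]/(Km+[S]).
So Km + [S] = [S]/0.6227 = 49.94 µM, giving Km = 49.94 − 31.1 = 18.8 µM.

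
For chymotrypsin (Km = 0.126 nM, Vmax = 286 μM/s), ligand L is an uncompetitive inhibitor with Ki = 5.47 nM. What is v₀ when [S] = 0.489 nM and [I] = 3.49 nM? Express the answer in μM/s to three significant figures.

α = 1 + [I]/Ki = 1 + 3.49/5.47 = 1.638.
For an uncompetitive inhibitor, both parameters are divided by α, giving Vmax/α and Km/α: Km,app = 0.0769 nM, Vmax,app = 175 μM/s.
v = Vmax,app·[S]/(Km,app + [S]) = 175 × 0.489/(0.0769 + 0.489) = 151 μM/s.

151 μM/s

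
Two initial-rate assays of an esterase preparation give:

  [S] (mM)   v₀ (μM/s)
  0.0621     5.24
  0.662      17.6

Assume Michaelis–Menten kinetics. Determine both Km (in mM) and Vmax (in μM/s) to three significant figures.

Km = 0.214 mM; Vmax = 23.3 μM/s

From v = Vmax[S]/(Km+[S]), each point gives Vmax = v(Km+[S])/[S].
Equating: 5.24(Km+0.0621)/0.0621 = 17.6(Km+0.662)/0.662.
84.38·Km + 5.24 = 26.59·Km + 17.6, so (84.38 − 26.59)·Km = 17.6 − 5.24.
Km = 12.36/57.79 = 0.214 mM; then Vmax = 5.24(0.214+0.0621)/0.0621 = 23.3 μM/s.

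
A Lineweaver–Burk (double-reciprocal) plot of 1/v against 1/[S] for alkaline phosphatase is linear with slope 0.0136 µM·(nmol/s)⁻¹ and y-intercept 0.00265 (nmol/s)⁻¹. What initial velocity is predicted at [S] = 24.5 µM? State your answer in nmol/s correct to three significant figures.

312 nmol/s

The y-intercept is 1/Vmax, so Vmax = 1/0.00265 = 377 nmol/s.
The slope is Km/Vmax, so Km = 0.0136 × 377 = 5.13 µM.
Then v = 377 × 24.5/(5.13 + 24.5) = 312 nmol/s.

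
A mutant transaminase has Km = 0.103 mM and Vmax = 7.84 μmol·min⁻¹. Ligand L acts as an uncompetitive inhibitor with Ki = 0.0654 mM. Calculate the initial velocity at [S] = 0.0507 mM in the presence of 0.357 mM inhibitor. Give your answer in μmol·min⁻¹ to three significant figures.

α = 1 + [I]/Ki = 1 + 0.357/0.0654 = 6.459.
For an uncompetitive inhibitor, both parameters are divided by α, giving Vmax/α and Km/α: Km,app = 0.0159 mM, Vmax,app = 1.21 μmol·min⁻¹.
v = Vmax,app·[S]/(Km,app + [S]) = 1.21 × 0.0507/(0.0159 + 0.0507) = 0.923 μmol·min⁻¹.

0.923 μmol·min⁻¹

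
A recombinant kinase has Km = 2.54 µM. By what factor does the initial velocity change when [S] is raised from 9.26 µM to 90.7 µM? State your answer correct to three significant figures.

1.24

Since Vmax cancels, v₂/v₁ = [S]₂(Km+[S]₁) / [S]₁(Km+[S]₂).
= 90.7×(2.54+9.26) / (9.26×(2.54+90.7)) = 1070/863.4 = 1.24.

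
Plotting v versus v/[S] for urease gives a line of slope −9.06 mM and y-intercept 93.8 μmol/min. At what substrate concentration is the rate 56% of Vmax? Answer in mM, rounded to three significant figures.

The Eadie–Hofstee slope gives Km = 9.06 mM (slope = −Km).
v/Vmax = [S]/(Km+[S]) = 0.56 ⇒ [S] = Km·0.56/(1−0.56) = 9.06 × 1.273 = 11.5 mM.

11.5 mM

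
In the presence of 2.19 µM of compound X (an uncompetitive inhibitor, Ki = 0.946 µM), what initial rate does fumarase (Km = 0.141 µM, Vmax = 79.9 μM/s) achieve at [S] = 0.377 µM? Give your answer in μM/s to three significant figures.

α = 1 + [I]/Ki = 1 + 2.19/0.946 = 3.315.
For an uncompetitive inhibitor, both parameters are divided by α, giving Vmax/α and Km/α: Km,app = 0.0425 µM, Vmax,app = 24.1 μM/s.
v = Vmax,app·[S]/(Km,app + [S]) = 24.1 × 0.377/(0.0425 + 0.377) = 21.7 μM/s.

21.7 μM/s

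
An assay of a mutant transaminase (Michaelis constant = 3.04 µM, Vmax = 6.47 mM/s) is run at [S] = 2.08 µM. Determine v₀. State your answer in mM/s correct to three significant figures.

v = Vmax·[S]/(Km + [S]) = 6.47 × 2.08 / (3.04 + 2.08)
  = 13.46 / 5.120 = 2.63 mM/s.

2.63 mM/s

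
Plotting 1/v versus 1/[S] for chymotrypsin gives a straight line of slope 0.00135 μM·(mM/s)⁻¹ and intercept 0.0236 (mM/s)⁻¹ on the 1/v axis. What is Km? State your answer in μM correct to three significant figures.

0.0572 μM

y-intercept = 1/Vmax ⇒ Vmax = 42.4 mM/s; slope = Km/Vmax ⇒ Km = slope × Vmax.
Km = 0.00135 × 42.4 = 0.0572 μM.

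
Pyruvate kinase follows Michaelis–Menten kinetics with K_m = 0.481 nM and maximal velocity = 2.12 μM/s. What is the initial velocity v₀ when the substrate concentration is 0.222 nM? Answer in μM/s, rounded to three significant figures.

0.669 μM/s

[S]/(Km+[S]) = 0.222/0.7030 = 0.3158, the fractional saturation.
v = 0.3158 × Vmax = 0.3158 × 2.12 = 0.669 μM/s.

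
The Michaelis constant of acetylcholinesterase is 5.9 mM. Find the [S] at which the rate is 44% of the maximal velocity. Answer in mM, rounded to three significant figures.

4.64 mM

v/Vmax = [S]/(Km+[S]) = 0.44, so [S] = Km·0.44/(1 − 0.44) = 5.9 × 0.7857.
[S] = 4.64 mM.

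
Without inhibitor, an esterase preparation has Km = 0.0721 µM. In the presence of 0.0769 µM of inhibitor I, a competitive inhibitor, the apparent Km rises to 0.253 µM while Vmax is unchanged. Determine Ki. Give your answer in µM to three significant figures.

Competitive: Km,app = α·Km with α = 1 + [I]/Ki.
α = Km,app/Km = 0.253/0.0721 = 3.509.
Ki = [I]/(α − 1) = 0.0769/2.509 = 0.0306 µM.

0.0306 µM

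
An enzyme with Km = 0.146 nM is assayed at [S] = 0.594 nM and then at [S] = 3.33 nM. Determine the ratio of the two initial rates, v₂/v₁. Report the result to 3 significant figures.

Since Vmax cancels, v₂/v₁ = [S]₂(Km+[S]₁) / [S]₁(Km+[S]₂).
= 3.33×(0.146+0.594) / (0.594×(0.146+3.33)) = 2.464/2.065 = 1.19.

1.19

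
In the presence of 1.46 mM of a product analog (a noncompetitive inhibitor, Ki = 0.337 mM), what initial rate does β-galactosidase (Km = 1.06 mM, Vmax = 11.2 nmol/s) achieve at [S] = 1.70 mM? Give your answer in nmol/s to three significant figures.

1.29 nmol/s

α = 1 + [I]/Ki = 1 + 1.46/0.337 = 5.332.
For a noncompetitive inhibitor, Vmax is reduced to Vmax/α while Km is unchanged: Km,app = 1.06 mM, Vmax,app = 2.10 nmol/s.
v = Vmax,app·[S]/(Km,app + [S]) = 2.10 × 1.70/(1.06 + 1.70) = 1.29 nmol/s.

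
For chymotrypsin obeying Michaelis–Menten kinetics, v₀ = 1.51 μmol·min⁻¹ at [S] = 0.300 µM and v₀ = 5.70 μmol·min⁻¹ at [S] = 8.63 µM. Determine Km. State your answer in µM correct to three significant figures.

From v = Vmax[S]/(Km+[S]), each point gives Vmax = v(Km+[S])/[S].
Equating: 1.51(Km+0.300)/0.300 = 5.70(Km+8.63)/8.63.
5.033·Km + 1.51 = 0.6605·Km + 5.70, so (5.033 − 0.6605)·Km = 5.70 − 1.51.
Km = 4.190/4.373 = 0.958 µM; then Vmax = 1.51(0.958+0.300)/0.300 = 6.33 μmol·min⁻¹.

0.958 µM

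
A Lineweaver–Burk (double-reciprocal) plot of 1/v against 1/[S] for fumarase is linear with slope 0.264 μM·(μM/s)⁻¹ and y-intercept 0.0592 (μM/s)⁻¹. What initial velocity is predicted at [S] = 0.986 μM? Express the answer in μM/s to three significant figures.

3.06 μM/s

The y-intercept is 1/Vmax, so Vmax = 1/0.0592 = 16.9 μM/s.
The slope is Km/Vmax, so Km = 0.264 × 16.9 = 4.46 μM.
Then v = 16.9 × 0.986/(4.46 + 0.986) = 3.06 μM/s.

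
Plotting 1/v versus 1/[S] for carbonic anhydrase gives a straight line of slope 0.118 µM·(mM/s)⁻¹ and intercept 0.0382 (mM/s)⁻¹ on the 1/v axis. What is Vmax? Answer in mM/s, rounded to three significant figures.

The y-intercept of a Lineweaver–Burk plot equals 1/Vmax, so Vmax = 1/0.0382 = 26.2 mM/s.

26.2 mM/s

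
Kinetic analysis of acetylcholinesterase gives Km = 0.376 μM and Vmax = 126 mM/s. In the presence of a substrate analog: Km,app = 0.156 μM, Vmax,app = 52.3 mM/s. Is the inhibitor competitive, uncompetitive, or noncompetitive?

Both Km and Vmax decrease by the same factor (~2.41-fold) — characteristic of uncompetitive inhibition.

uncompetitive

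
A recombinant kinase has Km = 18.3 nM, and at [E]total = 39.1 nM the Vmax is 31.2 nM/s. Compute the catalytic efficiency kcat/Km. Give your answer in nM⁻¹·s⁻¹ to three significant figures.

kcat = Vmax/[E]total = 31.2/39.1 = 0.798 s⁻¹.
kcat/Km = 0.798/18.3 = 0.0436 nM⁻¹·s⁻¹.

0.0436 nM⁻¹·s⁻¹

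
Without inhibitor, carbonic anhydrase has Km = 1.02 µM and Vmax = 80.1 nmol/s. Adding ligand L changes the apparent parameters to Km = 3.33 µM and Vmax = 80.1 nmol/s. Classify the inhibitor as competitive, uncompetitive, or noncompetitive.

competitive

Km increases (1.02 → 3.33 µM) while Vmax is unchanged — the hallmark of competitive inhibition.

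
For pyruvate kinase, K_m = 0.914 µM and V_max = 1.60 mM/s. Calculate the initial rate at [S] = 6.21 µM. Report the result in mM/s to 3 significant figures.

1.39 mM/s

v = Vmax·[S]/(Km + [S]) = 1.60 × 6.21 / (0.914 + 6.21)
  = 9.936 / 7.124 = 1.39 mM/s.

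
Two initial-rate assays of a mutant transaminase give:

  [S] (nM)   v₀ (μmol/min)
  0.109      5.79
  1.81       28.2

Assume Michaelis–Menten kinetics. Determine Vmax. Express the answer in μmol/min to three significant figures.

37.5 μmol/min

In reciprocal form, 1/v = (Km/Vmax)·(1/[S]) + 1/Vmax. The two points give (1/[S], 1/v) = (9.174, 0.1727) and (0.5525, 0.03546).
Slope = (0.1727 − 0.03546)/(9.174 − 0.5525) = 0.01592; intercept = 0.1727 − 0.01592×9.174 = 0.02667.
Vmax = 1/intercept = 37.5 μmol/min; Km = slope × Vmax = 0.01592 × 37.5 = 0.597 nM.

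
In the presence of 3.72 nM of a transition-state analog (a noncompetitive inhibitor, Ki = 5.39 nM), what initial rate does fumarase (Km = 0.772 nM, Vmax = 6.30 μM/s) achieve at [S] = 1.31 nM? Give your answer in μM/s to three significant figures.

2.35 μM/s

With α = 1 + [I]/Ki = 1 + 3.72/5.39 = 1.690, the noncompetitive rate law is v = (Vmax/α)·[S] / (Km + [S]).
v = (6.30/1.690)×1.31 / (0.772 + 1.31) = 4.883/2.082 = 2.35 μM/s.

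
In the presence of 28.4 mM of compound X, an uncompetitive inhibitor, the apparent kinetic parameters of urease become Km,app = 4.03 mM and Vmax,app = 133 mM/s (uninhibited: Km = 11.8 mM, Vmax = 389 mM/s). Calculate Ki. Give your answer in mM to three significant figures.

Uncompetitive: Vmax,app = Vmax/α (and Km,app = Km/α) with α = 1 + [I]/Ki.
α = Vmax/Vmax,app = 389/133 = 2.925.
Since α = 1 + [I]/Ki, [I]/Ki = 2.925 − 1 = 1.925 and Ki = 28.4/1.925 = 14.8 mM.

14.8 mM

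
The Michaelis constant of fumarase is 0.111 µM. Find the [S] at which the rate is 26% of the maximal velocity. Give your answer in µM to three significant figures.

0.0390 µM

v/Vmax = [S]/(Km+[S]) = 0.26, so [S] = Km·0.26/(1 − 0.26) = 0.111 × 0.3514.
[S] = 0.0390 µM.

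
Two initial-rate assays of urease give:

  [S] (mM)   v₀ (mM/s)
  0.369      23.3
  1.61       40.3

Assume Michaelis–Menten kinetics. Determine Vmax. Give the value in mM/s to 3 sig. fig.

In reciprocal form, 1/v = (Km/Vmax)·(1/[S]) + 1/Vmax. The two points give (1/[S], 1/v) = (2.710, 0.04292) and (0.6211, 0.02481).
Slope = (0.04292 − 0.02481)/(2.710 − 0.6211) = 0.008667; intercept = 0.04292 − 0.008667×2.710 = 0.01943.
Vmax = 1/intercept = 51.5 mM/s; Km = slope × Vmax = 0.008667 × 51.5 = 0.446 mM.

51.5 mM/s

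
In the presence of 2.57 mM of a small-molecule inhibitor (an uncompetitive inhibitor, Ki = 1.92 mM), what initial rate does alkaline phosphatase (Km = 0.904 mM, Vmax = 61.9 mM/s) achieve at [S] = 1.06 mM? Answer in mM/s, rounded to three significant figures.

α = 1 + [I]/Ki = 1 + 2.57/1.92 = 2.339.
For an uncompetitive inhibitor, both parameters are divided by α, giving Vmax/α and Km/α: Km,app = 0.387 mM, Vmax,app = 26.5 mM/s.
v = Vmax,app·[S]/(Km,app + [S]) = 26.5 × 1.06/(0.387 + 1.06) = 19.4 mM/s.

19.4 mM/s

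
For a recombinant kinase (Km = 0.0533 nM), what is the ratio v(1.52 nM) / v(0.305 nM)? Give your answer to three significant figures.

Since Vmax cancels, v₂/v₁ = [S]₂(Km+[S]₁) / [S]₁(Km+[S]₂).
= 1.52×(0.0533+0.305) / (0.305×(0.0533+1.52)) = 0.5446/0.4799 = 1.13.

1.13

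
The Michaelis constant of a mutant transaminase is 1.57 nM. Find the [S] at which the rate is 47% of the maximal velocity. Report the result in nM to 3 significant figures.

1.39 nM

v/Vmax = [S]/(Km+[S]) = 0.47, so [S] = Km·0.47/(1 − 0.47) = 1.57 × 0.8868.
[S] = 1.39 nM.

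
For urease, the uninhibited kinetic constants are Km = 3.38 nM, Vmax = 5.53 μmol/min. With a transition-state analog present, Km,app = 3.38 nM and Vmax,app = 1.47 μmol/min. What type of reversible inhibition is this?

Vmax decreases (5.53 → 1.47 μmol/min) while Km is unchanged — pure noncompetitive inhibition.

noncompetitive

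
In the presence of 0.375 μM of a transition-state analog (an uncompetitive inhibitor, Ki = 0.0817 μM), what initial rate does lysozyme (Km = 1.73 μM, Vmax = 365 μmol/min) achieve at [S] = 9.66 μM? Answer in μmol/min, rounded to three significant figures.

With α = 1 + [I]/Ki = 1 + 0.375/0.0817 = 5.590, the uncompetitive rate law is v = (Vmax/α)·[S] / (Km/α + [S]).
v = (365/5.590)×9.66 / (1.73/5.590 + 9.66) = 630.8/9.969 = 63.3 μmol/min.

63.3 μmol/min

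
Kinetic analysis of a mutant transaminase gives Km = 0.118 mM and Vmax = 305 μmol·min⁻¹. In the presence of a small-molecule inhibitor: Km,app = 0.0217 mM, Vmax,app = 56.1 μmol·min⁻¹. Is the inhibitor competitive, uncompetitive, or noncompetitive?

Both Km and Vmax decrease by the same factor (~5.44-fold) — characteristic of uncompetitive inhibition.

uncompetitive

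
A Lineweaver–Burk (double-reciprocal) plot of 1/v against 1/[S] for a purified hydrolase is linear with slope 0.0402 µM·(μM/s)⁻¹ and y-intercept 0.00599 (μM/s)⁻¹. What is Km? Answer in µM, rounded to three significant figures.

y-intercept = 1/Vmax ⇒ Vmax = 167 μM/s; slope = Km/Vmax ⇒ Km = slope × Vmax.
Km = 0.0402 × 167 = 6.71 µM.

6.71 µM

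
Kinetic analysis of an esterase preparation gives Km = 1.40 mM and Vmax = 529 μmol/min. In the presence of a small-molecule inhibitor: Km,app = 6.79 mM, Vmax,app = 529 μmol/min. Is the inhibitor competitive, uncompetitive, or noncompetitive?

competitive

Km increases (1.40 → 6.79 mM) while Vmax is unchanged — the hallmark of competitive inhibition.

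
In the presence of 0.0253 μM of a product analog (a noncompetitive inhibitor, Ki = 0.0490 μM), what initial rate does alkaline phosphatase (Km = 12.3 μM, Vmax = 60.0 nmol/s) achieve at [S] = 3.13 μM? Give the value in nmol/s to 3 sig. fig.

With α = 1 + [I]/Ki = 1 + 0.0253/0.0490 = 1.516, the noncompetitive rate law is v = (Vmax/α)·[S] / (Km + [S]).
v = (60.0/1.516)×3.13 / (12.3 + 3.13) = 123.9/15.43 = 8.03 nmol/s.

8.03 nmol/s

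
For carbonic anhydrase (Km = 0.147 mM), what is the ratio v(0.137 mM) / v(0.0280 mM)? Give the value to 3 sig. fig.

The fractional saturations are [S]/(Km+[S]) = 0.0280/0.1750 = 0.1600 and 0.137/0.2840 = 0.4824.
v₂/v₁ is just their ratio: 0.4824/0.1600 = 3.01.

3.01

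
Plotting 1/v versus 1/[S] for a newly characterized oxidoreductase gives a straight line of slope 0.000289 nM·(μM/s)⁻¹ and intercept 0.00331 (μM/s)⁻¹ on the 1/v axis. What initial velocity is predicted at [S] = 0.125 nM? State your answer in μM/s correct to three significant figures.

The y-intercept is 1/Vmax, so Vmax = 1/0.00331 = 302 μM/s.
The slope is Km/Vmax, so Km = 0.000289 × 302 = 0.0873 nM.
Then v = 302 × 0.125/(0.0873 + 0.125) = 178 μM/s.

178 μM/s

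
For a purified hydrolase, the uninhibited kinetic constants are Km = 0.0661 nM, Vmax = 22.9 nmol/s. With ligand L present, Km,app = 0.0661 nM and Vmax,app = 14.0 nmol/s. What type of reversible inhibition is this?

noncompetitive

Vmax decreases (22.9 → 14.0 nmol/s) while Km is unchanged — pure noncompetitive inhibition.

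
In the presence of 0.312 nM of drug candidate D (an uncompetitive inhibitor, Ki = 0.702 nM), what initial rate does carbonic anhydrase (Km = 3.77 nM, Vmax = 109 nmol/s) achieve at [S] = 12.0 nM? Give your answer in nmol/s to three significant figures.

62.0 nmol/s

With α = 1 + [I]/Ki = 1 + 0.312/0.702 = 1.444, the uncompetitive rate law is v = (Vmax/α)·[S] / (Km/α + [S]).
v = (109/1.444)×12.0 / (3.77/1.444 + 12.0) = 905.5/14.61 = 62.0 nmol/s.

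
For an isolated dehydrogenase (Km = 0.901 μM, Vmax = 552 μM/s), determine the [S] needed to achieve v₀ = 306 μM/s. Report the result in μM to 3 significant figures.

The required fractional saturation is v/Vmax = 306/552 = 0.5543.
Then [S]/(Km+[S]) = 0.5543 ⇒ [S] = 0.901 × 0.5543/(1 − 0.5543) = 1.12 μM.

1.12 μM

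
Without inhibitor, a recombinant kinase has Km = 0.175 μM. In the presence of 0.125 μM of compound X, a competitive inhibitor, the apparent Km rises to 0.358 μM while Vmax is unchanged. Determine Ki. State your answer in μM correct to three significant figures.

Competitive: Km,app = α·Km with α = 1 + [I]/Ki.
α = Km,app/Km = 0.358/0.175 = 2.046.
Since α = 1 + [I]/Ki, [I]/Ki = 2.046 − 1 = 1.046 and Ki = 0.125/1.046 = 0.120 μM.

0.120 μM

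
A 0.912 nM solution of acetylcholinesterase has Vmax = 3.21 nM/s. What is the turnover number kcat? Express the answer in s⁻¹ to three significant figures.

3.52 s⁻¹

kcat = Vmax/[E]total = 3.21 nM/s / 0.912 nM = 3.52 s⁻¹.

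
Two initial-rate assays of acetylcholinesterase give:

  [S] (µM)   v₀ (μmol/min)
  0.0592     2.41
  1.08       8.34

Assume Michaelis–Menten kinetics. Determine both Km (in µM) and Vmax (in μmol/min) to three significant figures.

Km = 0.180 µM; Vmax = 9.73 μmol/min

In reciprocal form, 1/v = (Km/Vmax)·(1/[S]) + 1/Vmax. The two points give (1/[S], 1/v) = (16.89, 0.4149) and (0.9259, 0.1199).
Slope = (0.4149 − 0.1199)/(16.89 − 0.9259) = 0.01848; intercept = 0.4149 − 0.01848×16.89 = 0.1028.
Vmax = 1/intercept = 9.73 μmol/min; Km = slope × Vmax = 0.01848 × 9.73 = 0.180 µM.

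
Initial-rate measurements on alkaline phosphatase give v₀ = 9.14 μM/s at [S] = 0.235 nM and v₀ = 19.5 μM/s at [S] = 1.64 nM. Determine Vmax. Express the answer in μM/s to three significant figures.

From v = Vmax[S]/(Km+[S]), each point gives Vmax = v(Km+[S])/[S].
Equating: 9.14(Km+0.235)/0.235 = 19.5(Km+1.64)/1.64.
38.89·Km + 9.14 = 11.89·Km + 19.5, so (38.89 − 11.89)·Km = 19.5 − 9.14.
Km = 10.36/27.00 = 0.384 nM; then Vmax = 9.14(0.384+0.235)/0.235 = 24.1 μM/s.

24.1 μM/s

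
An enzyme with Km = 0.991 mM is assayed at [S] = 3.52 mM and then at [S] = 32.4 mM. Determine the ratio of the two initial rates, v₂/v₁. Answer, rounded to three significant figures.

1.24

The fractional saturations are [S]/(Km+[S]) = 3.52/4.511 = 0.7803 and 32.4/33.39 = 0.9703.
v₂/v₁ is just their ratio: 0.9703/0.7803 = 1.24.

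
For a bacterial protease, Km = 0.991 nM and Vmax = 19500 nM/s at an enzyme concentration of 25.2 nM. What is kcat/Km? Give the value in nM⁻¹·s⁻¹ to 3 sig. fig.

781 nM⁻¹·s⁻¹

kcat = Vmax/[E]total = 19500/25.2 = 774 s⁻¹.
kcat/Km = 774/0.991 = 781 nM⁻¹·s⁻¹.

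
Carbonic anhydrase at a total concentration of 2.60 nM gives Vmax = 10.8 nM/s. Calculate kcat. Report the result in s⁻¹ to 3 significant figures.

kcat = Vmax/[E]total = 10.8 nM/s / 2.60 nM = 4.15 s⁻¹.

4.15 s⁻¹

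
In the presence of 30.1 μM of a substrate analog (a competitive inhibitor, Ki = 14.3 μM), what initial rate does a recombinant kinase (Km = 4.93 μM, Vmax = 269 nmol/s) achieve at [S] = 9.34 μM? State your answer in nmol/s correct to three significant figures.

102 nmol/s

α = 1 + [I]/Ki = 1 + 30.1/14.3 = 3.105.
For a competitive inhibitor, Vmax is unchanged and the apparent Km becomes α·Km: Km,app = 15.3 μM, Vmax,app = 269 nmol/s.
v = Vmax,app·[S]/(Km,app + [S]) = 269 × 9.34/(15.3 + 9.34) = 102 nmol/s.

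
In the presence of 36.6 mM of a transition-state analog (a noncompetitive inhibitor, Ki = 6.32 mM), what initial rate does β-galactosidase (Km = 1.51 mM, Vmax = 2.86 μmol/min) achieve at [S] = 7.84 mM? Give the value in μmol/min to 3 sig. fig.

α = 1 + [I]/Ki = 1 + 36.6/6.32 = 6.791.
For a noncompetitive inhibitor, Vmax is reduced to Vmax/α while Km is unchanged: Km,app = 1.51 mM, Vmax,app = 0.421 μmol/min.
v = Vmax,app·[S]/(Km,app + [S]) = 0.421 × 7.84/(1.51 + 7.84) = 0.353 μmol/min.

0.353 μmol/min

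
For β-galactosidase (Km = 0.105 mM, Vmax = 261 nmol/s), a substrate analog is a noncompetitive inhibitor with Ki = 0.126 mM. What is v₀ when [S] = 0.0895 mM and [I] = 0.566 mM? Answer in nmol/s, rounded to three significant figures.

21.9 nmol/s

With α = 1 + [I]/Ki = 1 + 0.566/0.126 = 5.492, the noncompetitive rate law is v = (Vmax/α)·[S] / (Km + [S]).
v = (261/5.492)×0.0895 / (0.105 + 0.0895) = 4.253/0.1945 = 21.9 nmol/s.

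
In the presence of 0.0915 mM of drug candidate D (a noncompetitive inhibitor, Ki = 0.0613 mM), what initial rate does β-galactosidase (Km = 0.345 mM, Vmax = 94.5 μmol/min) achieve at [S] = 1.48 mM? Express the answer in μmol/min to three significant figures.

α = 1 + [I]/Ki = 1 + 0.0915/0.0613 = 2.493.
For a noncompetitive inhibitor, Vmax is reduced to Vmax/α while Km is unchanged: Km,app = 0.345 mM, Vmax,app = 37.9 μmol/min.
v = Vmax,app·[S]/(Km,app + [S]) = 37.9 × 1.48/(0.345 + 1.48) = 30.7 μmol/min.

30.7 μmol/min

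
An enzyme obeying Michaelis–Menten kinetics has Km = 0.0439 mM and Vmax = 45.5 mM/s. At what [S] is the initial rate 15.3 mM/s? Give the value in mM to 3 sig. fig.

0.0222 mM

The required fractional saturation is v/Vmax = 15.3/45.5 = 0.3363.
Then [S]/(Km+[S]) = 0.3363 ⇒ [S] = 0.0439 × 0.3363/(1 − 0.3363) = 0.0222 mM.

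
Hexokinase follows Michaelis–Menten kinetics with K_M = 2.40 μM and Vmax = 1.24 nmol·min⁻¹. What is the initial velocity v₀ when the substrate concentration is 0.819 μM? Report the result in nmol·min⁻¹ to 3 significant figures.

0.315 nmol·min⁻¹

[S]/(Km+[S]) = 0.819/3.219 = 0.2544, the fractional saturation.
v = 0.2544 × Vmax = 0.2544 × 1.24 = 0.315 nmol·min⁻¹.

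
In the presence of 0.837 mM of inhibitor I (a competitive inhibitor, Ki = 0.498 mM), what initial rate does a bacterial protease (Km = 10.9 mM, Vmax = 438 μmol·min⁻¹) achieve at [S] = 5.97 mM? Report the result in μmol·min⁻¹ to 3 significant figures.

74.3 μmol·min⁻¹

α = 1 + [I]/Ki = 1 + 0.837/0.498 = 2.681.
For a competitive inhibitor, Vmax is unchanged and the apparent Km becomes α·Km: Km,app = 29.2 mM, Vmax,app = 438 μmol·min⁻¹.
v = Vmax,app·[S]/(Km,app + [S]) = 438 × 5.97/(29.2 + 5.97) = 74.3 μmol·min⁻¹.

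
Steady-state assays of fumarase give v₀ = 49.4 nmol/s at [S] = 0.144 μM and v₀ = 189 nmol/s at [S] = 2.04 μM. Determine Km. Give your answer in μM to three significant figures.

0.557 μM

In reciprocal form, 1/v = (Km/Vmax)·(1/[S]) + 1/Vmax. The two points give (1/[S], 1/v) = (6.944, 0.02024) and (0.4902, 0.005291).
Slope = (0.02024 − 0.005291)/(6.944 − 0.4902) = 0.002317; intercept = 0.02024 − 0.002317×6.944 = 0.004155.
Vmax = 1/intercept = 241 nmol/s; Km = slope × Vmax = 0.002317 × 241 = 0.557 μM.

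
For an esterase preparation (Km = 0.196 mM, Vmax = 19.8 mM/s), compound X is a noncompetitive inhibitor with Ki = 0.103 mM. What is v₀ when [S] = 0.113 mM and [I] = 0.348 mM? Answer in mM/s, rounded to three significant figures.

1.65 mM/s

With α = 1 + [I]/Ki = 1 + 0.348/0.103 = 4.379, the noncompetitive rate law is v = (Vmax/α)·[S] / (Km + [S]).
v = (19.8/4.379)×0.113 / (0.196 + 0.113) = 0.5110/0.3090 = 1.65 mM/s.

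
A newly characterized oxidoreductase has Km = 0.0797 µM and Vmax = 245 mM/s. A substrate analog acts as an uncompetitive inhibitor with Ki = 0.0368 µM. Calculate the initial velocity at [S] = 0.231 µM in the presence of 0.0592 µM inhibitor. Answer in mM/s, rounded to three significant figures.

82.9 mM/s

With α = 1 + [I]/Ki = 1 + 0.0592/0.0368 = 2.609, the uncompetitive rate law is v = (Vmax/α)·[S] / (Km/α + [S]).
v = (245/2.609)×0.231 / (0.0797/2.609 + 0.231) = 21.69/0.2616 = 82.9 mM/s.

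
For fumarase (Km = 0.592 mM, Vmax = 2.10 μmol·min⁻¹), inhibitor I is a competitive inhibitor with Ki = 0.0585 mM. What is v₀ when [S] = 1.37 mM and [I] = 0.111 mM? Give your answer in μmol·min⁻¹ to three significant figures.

0.932 μmol·min⁻¹

With α = 1 + [I]/Ki = 1 + 0.111/0.0585 = 2.897, the competitive rate law is v = Vmax[S] / (αKm + [S]).
v = 2.10×1.37 / (2.897×0.592 + 1.37) = 2.877/3.085 = 0.932 μmol·min⁻¹.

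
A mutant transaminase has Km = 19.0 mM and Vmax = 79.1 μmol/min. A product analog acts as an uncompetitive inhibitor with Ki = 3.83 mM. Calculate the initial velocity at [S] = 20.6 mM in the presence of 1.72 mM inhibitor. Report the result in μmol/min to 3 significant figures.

With α = 1 + [I]/Ki = 1 + 1.72/3.83 = 1.449, the uncompetitive rate law is v = (Vmax/α)·[S] / (Km/α + [S]).
v = (79.1/1.449)×20.6 / (19.0/1.449 + 20.6) = 1124/33.71 = 33.4 μmol/min.

33.4 μmol/min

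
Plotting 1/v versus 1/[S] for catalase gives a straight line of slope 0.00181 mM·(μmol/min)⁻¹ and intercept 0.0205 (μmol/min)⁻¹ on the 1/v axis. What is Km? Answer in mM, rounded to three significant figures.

0.0883 mM

y-intercept = 1/Vmax ⇒ Vmax = 48.8 μmol/min; slope = Km/Vmax ⇒ Km = slope × Vmax.
Km = 0.00181 × 48.8 = 0.0883 mM.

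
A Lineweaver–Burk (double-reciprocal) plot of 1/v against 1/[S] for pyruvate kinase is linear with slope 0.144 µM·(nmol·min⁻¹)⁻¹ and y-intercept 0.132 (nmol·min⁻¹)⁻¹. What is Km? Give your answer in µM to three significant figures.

1.09 µM

y-intercept = 1/Vmax ⇒ Vmax = 7.58 nmol·min⁻¹; slope = Km/Vmax ⇒ Km = slope × Vmax.
Km = 0.144 × 7.58 = 1.09 µM.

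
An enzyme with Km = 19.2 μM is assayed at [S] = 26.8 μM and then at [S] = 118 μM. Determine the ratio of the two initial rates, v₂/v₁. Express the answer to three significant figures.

1.48

The fractional saturations are [S]/(Km+[S]) = 26.8/46.00 = 0.5826 and 118/137.2 = 0.8601.
v₂/v₁ is just their ratio: 0.8601/0.5826 = 1.48.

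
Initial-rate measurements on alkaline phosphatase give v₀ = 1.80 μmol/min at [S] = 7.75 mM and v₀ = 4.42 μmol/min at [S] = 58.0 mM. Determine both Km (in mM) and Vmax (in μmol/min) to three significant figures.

Km = 16.8 mM; Vmax = 5.70 μmol/min

In reciprocal form, 1/v = (Km/Vmax)·(1/[S]) + 1/Vmax. The two points give (1/[S], 1/v) = (0.1290, 0.5556) and (0.01724, 0.2262).
Slope = (0.5556 − 0.2262)/(0.1290 − 0.01724) = 2.946; intercept = 0.5556 − 2.946×0.1290 = 0.1755.
Vmax = 1/intercept = 5.70 μmol/min; Km = slope × Vmax = 2.946 × 5.70 = 16.8 mM.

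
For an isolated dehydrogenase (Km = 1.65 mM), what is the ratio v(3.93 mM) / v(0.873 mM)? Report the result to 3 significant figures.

The fractional saturations are [S]/(Km+[S]) = 0.873/2.523 = 0.3460 and 3.93/5.580 = 0.7043.
v₂/v₁ is just their ratio: 0.7043/0.3460 = 2.04.

2.04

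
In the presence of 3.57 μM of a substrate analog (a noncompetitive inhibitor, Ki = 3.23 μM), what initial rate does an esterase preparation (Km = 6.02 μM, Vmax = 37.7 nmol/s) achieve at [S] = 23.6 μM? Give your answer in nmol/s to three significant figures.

14.3 nmol/s

With α = 1 + [I]/Ki = 1 + 3.57/3.23 = 2.105, the noncompetitive rate law is v = (Vmax/α)·[S] / (Km + [S]).
v = (37.7/2.105)×23.6 / (6.02 + 23.6) = 422.6/29.62 = 14.3 nmol/s.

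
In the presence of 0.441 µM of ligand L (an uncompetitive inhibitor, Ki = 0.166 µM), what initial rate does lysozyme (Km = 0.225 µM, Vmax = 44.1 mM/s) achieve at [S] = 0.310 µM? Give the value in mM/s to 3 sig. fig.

α = 1 + [I]/Ki = 1 + 0.441/0.166 = 3.657.
For an uncompetitive inhibitor, both parameters are divided by α, giving Vmax/α and Km/α: Km,app = 0.0615 µM, Vmax,app = 12.1 mM/s.
v = Vmax,app·[S]/(Km,app + [S]) = 12.1 × 0.310/(0.0615 + 0.310) = 10.1 mM/s.

10.1 mM/s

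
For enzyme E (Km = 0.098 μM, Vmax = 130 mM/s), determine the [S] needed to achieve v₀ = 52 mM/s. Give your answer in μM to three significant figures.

0.0653 μM

Rearranging v = Vmax[S]/(Km+[S]) gives [S] = Km·v/(Vmax − v).
[S] = 0.098 × 52 / (130 − 52) = 5.096/78.00 = 0.0653 μM.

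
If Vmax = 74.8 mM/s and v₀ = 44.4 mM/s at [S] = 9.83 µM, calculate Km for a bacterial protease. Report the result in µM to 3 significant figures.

v/Vmax = 44.4/74.8 = 0.5936 = [S]/(Km+[S]).
So Km + [S] = [S]/0.5936 = 16.56 µM, giving Km = 16.56 − 9.83 = 6.73 µM.

6.73 µM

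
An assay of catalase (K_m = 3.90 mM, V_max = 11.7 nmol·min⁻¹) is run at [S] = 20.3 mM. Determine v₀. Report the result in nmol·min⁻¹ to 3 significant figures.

v = Vmax·[S]/(Km + [S]) = 11.7 × 20.3 / (3.90 + 20.3)
  = 237.5 / 24.20 = 9.81 nmol·min⁻¹.

9.81 nmol·min⁻¹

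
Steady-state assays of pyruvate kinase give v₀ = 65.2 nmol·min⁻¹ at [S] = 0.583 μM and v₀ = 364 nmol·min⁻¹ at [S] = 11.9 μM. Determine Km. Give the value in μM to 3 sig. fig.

In reciprocal form, 1/v = (Km/Vmax)·(1/[S]) + 1/Vmax. The two points give (1/[S], 1/v) = (1.715, 0.01534) and (0.08403, 0.002747).
Slope = (0.01534 − 0.002747)/(1.715 − 0.08403) = 0.007718; intercept = 0.01534 − 0.007718×1.715 = 0.002099.
Vmax = 1/intercept = 476 nmol·min⁻¹; Km = slope × Vmax = 0.007718 × 476 = 3.68 μM.

3.68 μM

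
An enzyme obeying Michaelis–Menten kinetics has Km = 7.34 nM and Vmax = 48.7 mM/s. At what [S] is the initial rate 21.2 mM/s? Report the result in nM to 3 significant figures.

Rearranging v = Vmax[S]/(Km+[S]) gives [S] = Km·v/(Vmax − v).
[S] = 7.34 × 21.2 / (48.7 − 21.2) = 155.6/27.50 = 5.66 nM.

5.66 nM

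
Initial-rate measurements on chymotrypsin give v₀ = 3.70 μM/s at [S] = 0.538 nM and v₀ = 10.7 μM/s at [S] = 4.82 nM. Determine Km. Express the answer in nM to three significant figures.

1.50 nM

From v = Vmax[S]/(Km+[S]), each point gives Vmax = v(Km+[S])/[S].
Equating: 3.70(Km+0.538)/0.538 = 10.7(Km+4.82)/4.82.
6.877·Km + 3.70 = 2.220·Km + 10.7, so (6.877 − 2.220)·Km = 10.7 − 3.70.
Km = 7.000/4.657 = 1.50 nM; then Vmax = 3.70(1.50+0.538)/0.538 = 14.0 μM/s.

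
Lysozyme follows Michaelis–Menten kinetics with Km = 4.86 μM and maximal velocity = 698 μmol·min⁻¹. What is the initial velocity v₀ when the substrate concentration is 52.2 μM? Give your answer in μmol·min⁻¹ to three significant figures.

v = Vmax·[S]/(Km + [S]) = 698 × 52.2 / (4.86 + 52.2)
  = 36440 / 57.06 = 639 μmol·min⁻¹.

639 μmol·min⁻¹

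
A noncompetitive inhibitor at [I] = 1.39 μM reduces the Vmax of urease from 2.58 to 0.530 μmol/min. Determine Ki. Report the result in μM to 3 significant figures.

Noncompetitive: Vmax,app = Vmax/α with α = 1 + [I]/Ki.
α = Vmax/Vmax,app = 2.58/0.530 = 4.868.
Ki = [I]/(α − 1) = 1.39/3.868 = 0.359 μM.

0.359 μM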